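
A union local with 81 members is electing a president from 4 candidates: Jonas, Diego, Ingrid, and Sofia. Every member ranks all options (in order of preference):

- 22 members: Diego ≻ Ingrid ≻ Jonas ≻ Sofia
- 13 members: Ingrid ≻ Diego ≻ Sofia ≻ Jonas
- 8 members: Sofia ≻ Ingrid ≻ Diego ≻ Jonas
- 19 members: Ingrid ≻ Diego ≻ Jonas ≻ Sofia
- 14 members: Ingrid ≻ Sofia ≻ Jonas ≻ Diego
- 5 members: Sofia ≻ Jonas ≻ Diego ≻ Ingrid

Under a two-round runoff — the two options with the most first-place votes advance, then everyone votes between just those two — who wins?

Round 1 first-place votes: Jonas 0, Diego 22, Ingrid 46, Sofia 13.
Ingrid and Diego advance.
Runoff: Ingrid is preferred to Diego by 54 voters; Diego by 27.
Ingrid wins the runoff.

Ingrid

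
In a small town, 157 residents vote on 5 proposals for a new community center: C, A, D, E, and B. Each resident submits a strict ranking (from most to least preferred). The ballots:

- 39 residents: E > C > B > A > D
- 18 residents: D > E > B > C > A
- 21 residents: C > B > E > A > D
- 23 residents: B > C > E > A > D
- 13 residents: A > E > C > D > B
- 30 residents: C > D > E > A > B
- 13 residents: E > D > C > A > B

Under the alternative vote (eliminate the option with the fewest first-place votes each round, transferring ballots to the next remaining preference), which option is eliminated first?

Round 1: C 51, A 13, D 18, E 52, B 23. Eliminate A.

A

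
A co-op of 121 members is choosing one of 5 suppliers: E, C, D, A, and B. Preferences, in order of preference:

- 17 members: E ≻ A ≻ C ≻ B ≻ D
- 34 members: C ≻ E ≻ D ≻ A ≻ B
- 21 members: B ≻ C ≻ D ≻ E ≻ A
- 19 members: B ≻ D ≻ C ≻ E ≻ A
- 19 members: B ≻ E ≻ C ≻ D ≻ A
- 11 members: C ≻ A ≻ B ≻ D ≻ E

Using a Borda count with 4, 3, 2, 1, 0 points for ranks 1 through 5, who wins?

C

E: 17·4 + 34·3 + 21·1 + 19·1 + 19·3 + 11·0 = 267
C: 17·2 + 34·4 + 21·3 + 19·2 + 19·2 + 11·4 = 353
D: 17·0 + 34·2 + 21·2 + 19·3 + 19·1 + 11·1 = 197
A: 17·3 + 34·1 + 21·0 + 19·0 + 19·0 + 11·3 = 118
B: 17·1 + 34·0 + 21·4 + 19·4 + 19·4 + 11·2 = 275
C has the highest Borda score (353).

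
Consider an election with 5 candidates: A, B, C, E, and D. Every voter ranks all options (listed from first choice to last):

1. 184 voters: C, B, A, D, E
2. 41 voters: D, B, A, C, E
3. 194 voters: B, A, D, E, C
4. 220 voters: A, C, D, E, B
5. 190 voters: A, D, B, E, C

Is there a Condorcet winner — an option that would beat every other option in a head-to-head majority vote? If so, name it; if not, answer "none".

Checking pairwise contests:
B beats A 419–410.
D beats B 451–378.
A beats C 645–184.
A beats E 829–0.
A beats D 788–41.
Every option loses at least one head-to-head, so there is no Condorcet winner.

none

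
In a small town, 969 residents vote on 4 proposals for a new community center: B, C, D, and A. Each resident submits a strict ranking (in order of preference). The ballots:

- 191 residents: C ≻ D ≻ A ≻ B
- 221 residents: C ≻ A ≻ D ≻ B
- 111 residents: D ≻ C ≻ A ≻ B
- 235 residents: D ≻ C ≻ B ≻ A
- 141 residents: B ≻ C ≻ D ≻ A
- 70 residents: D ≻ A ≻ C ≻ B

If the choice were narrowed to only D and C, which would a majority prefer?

C

Voters preferring D to C: 416; preferring C to D: 553.
C wins the head-to-head.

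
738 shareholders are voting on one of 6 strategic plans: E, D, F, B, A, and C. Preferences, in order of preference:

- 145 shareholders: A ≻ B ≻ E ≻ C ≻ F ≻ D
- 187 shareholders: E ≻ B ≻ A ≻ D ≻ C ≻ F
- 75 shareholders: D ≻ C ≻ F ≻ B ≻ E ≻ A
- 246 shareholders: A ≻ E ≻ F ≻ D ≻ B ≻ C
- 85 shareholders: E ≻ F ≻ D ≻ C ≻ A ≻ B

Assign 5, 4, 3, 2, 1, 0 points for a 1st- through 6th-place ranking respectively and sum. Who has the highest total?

E: 145·3 + 187·5 + 75·1 + 246·4 + 85·5 = 2854
D: 145·0 + 187·2 + 75·5 + 246·2 + 85·3 = 1496
F: 145·1 + 187·0 + 75·3 + 246·3 + 85·4 = 1448
B: 145·4 + 187·4 + 75·2 + 246·1 + 85·0 = 1724
A: 145·5 + 187·3 + 75·0 + 246·5 + 85·1 = 2601
C: 145·2 + 187·1 + 75·4 + 246·0 + 85·2 = 947
E has the highest Borda score (2854).

E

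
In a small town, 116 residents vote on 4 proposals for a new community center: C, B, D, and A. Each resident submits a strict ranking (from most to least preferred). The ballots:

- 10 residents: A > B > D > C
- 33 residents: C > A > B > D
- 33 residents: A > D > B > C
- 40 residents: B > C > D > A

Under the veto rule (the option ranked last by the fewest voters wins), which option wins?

Last-place votes: C 43, B 0, D 33, A 40.
B is ranked last by the fewest voters, so B wins.

B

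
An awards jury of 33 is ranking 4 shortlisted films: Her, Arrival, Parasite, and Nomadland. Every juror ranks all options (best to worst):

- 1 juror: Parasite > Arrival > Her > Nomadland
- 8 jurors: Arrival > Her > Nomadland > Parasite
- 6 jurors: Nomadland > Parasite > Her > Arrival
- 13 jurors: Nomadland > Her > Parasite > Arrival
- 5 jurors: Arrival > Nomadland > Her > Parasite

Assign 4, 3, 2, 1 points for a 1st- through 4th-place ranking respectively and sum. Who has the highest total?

Her: 1·2 + 8·3 + 6·2 + 13·3 + 5·2 = 87
Arrival: 1·3 + 8·4 + 6·1 + 13·1 + 5·4 = 74
Parasite: 1·4 + 8·1 + 6·3 + 13·2 + 5·1 = 61
Nomadland: 1·1 + 8·2 + 6·4 + 13·4 + 5·3 = 108
Nomadland has the highest Borda score (108).

Nomadland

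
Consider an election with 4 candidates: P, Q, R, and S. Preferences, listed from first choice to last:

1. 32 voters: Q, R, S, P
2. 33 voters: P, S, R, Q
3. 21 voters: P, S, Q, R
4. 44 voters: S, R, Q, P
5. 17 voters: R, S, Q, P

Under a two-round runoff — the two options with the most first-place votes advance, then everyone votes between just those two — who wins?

Round 1 first-place votes: P 54, Q 32, R 17, S 44.
P and S advance.
Runoff: P is preferred to S by 54 voters; S by 93.
S wins the runoff.

S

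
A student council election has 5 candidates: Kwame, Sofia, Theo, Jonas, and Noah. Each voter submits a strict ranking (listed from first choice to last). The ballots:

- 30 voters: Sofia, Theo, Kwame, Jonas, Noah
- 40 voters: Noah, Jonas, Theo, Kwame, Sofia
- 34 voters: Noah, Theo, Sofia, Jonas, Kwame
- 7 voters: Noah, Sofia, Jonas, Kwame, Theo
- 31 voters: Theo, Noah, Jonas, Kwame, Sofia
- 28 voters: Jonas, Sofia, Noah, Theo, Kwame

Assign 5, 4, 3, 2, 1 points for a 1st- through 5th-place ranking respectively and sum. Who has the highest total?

Kwame: 30·3 + 40·2 + 34·1 + 7·2 + 31·2 + 28·1 = 308
Sofia: 30·5 + 40·1 + 34·3 + 7·4 + 31·1 + 28·4 = 463
Theo: 30·4 + 40·3 + 34·4 + 7·1 + 31·5 + 28·2 = 594
Jonas: 30·2 + 40·4 + 34·2 + 7·3 + 31·3 + 28·5 = 542
Noah: 30·1 + 40·5 + 34·5 + 7·5 + 31·4 + 28·3 = 643
Noah has the highest Borda score (643).

Noah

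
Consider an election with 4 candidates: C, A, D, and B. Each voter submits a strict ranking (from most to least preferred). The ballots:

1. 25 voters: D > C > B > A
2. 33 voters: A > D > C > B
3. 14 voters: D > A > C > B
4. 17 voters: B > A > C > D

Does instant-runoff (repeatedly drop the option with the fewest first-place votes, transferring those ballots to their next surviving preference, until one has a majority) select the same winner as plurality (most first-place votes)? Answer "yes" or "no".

no

Instant-runoff — R1 C 0, A 33, D 39, B 17 (C out); R2 A 33, D 39, B 17 (B out); R3 A 50, D 39 (A winner). Winner: A.
Plurality — first-place votes: C 0, A 33, D 39, B 17. Winner: D.
The two methods disagree.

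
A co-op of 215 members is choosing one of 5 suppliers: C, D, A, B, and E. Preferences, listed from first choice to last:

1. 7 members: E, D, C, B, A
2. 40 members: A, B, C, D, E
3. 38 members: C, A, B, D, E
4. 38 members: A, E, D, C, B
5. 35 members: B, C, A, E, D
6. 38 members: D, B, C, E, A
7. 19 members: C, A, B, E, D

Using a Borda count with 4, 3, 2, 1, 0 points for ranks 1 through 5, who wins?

A

C: 7·2 + 40·2 + 38·4 + 38·1 + 35·3 + 38·2 + 19·4 = 541
D: 7·3 + 40·1 + 38·1 + 38·2 + 35·0 + 38·4 + 19·0 = 327
A: 7·0 + 40·4 + 38·3 + 38·4 + 35·2 + 38·0 + 19·3 = 553
B: 7·1 + 40·3 + 38·2 + 38·0 + 35·4 + 38·3 + 19·2 = 495
E: 7·4 + 40·0 + 38·0 + 38·3 + 35·1 + 38·1 + 19·1 = 234
A has the highest Borda score (553).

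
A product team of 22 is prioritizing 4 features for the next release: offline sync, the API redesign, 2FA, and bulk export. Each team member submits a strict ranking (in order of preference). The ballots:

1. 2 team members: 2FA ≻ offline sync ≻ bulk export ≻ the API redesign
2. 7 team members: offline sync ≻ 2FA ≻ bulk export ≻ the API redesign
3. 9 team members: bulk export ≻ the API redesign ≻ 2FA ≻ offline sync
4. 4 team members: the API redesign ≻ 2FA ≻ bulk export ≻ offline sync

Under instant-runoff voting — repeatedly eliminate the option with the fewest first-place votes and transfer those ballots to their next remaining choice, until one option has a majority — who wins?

Round 1: offline sync 7, the API redesign 4, 2FA 2, bulk export 9. Eliminate 2FA.
Round 2: offline sync 9, the API redesign 4, bulk export 9. Eliminate the API redesign.
Round 3: offline sync 9, bulk export 13. Bulk export has a majority.

bulk export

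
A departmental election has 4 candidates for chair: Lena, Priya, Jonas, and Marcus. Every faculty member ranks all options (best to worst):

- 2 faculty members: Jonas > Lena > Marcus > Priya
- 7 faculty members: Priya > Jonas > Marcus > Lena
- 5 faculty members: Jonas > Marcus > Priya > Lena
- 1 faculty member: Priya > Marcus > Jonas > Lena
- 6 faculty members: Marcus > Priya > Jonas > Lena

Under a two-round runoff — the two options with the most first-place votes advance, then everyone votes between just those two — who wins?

Round 1 first-place votes: Lena 0, Priya 8, Jonas 7, Marcus 6.
Priya and Jonas advance.
Runoff: Priya is preferred to Jonas by 14 voters; Jonas by 7.
Priya wins the runoff.

Priya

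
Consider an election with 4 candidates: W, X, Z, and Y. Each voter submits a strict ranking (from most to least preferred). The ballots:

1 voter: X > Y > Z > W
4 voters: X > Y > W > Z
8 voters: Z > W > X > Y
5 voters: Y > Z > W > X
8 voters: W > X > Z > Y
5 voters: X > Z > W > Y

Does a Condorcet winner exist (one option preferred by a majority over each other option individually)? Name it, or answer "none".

Checking pairwise contests:
Z beats W 19–12.
W beats X 21–10.
X beats Z 18–13.
W beats Y 21–10.
Every option loses at least one head-to-head, so there is no Condorcet winner.

none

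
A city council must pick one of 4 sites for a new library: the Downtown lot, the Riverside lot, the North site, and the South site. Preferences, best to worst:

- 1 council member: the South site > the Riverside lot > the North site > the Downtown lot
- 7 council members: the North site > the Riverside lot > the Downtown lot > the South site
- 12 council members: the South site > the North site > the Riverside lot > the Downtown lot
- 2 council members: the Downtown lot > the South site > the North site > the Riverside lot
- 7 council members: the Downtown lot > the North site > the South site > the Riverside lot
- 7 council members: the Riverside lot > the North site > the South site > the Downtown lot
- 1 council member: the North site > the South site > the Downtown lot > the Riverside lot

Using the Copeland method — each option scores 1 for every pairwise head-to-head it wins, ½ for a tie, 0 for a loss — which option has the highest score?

the North site

the Downtown lot: loses to the Riverside lot, the North site, and the South site → score 0.
the Riverside lot: beats the Downtown lot; loses to the North site and the South site → score 1.
the North site: beats the Downtown lot, the Riverside lot, and the South site → score 3.
the South site: beats the Downtown lot and the Riverside lot; loses to the North site → score 2.
the North site has the best pairwise record.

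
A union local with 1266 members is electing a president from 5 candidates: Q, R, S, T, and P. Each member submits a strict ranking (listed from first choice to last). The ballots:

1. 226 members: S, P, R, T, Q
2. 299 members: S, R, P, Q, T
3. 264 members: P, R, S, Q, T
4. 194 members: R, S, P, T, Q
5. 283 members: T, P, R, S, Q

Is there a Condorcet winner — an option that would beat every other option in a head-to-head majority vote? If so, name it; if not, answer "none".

Checking pairwise contests:
R beats Q 1266–0.
P beats R 773–493.
R beats S 741–525.
R beats T 983–283.
S beats P 719–547.
Every option loses at least one head-to-head, so there is no Condorcet winner.

none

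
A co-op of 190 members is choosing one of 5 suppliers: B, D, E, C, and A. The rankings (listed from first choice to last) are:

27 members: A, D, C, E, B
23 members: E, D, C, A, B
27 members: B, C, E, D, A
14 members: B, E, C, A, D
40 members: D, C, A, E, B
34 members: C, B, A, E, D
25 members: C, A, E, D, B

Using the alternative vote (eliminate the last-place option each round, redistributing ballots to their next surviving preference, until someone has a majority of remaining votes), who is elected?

Round 1: B 41, D 40, E 23, C 59, A 27. Eliminate E.
Round 2: B 41, D 63, C 59, A 27. Eliminate A.
Round 3: B 41, D 90, C 59. Eliminate B.
Round 4: D 90, C 100. C has a majority.

C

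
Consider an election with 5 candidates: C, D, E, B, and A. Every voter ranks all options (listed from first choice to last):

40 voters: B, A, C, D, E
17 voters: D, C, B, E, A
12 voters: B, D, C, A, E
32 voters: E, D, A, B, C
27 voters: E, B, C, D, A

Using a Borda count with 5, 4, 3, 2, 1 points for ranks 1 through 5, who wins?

C: 40·3 + 17·4 + 12·3 + 32·1 + 27·3 = 337
D: 40·2 + 17·5 + 12·4 + 32·4 + 27·2 = 395
E: 40·1 + 17·2 + 12·1 + 32·5 + 27·5 = 381
B: 40·5 + 17·3 + 12·5 + 32·2 + 27·4 = 483
A: 40·4 + 17·1 + 12·2 + 32·3 + 27·1 = 324
B has the highest Borda score (483).

B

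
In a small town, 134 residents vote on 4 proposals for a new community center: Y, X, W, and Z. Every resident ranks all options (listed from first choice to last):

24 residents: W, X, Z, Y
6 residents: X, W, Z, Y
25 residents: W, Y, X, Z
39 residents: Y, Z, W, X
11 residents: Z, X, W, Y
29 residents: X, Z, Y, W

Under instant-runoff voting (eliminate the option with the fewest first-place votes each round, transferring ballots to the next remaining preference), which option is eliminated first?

Z

Round 1: Y 39, X 35, W 49, Z 11. Eliminate Z.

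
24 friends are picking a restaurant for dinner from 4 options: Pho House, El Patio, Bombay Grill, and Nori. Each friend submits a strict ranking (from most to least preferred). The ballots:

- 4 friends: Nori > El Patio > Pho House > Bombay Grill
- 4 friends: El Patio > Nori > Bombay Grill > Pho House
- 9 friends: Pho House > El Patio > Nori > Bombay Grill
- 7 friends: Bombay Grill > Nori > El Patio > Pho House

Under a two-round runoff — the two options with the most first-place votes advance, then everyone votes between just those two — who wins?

Round 1 first-place votes: Pho House 9, El Patio 4, Bombay Grill 7, Nori 4.
Pho House and Bombay Grill advance.
Runoff: Pho House is preferred to Bombay Grill by 13 voters; Bombay Grill by 11.
Pho House wins the runoff.

Pho House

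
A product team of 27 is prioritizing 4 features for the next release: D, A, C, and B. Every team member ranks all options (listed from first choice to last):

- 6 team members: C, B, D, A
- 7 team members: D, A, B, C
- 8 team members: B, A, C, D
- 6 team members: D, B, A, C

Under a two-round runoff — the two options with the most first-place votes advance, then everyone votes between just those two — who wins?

Round 1 first-place votes: D 13, A 0, C 6, B 8.
D and B advance.
Runoff: D is preferred to B by 13 voters; B by 14.
B wins the runoff.

B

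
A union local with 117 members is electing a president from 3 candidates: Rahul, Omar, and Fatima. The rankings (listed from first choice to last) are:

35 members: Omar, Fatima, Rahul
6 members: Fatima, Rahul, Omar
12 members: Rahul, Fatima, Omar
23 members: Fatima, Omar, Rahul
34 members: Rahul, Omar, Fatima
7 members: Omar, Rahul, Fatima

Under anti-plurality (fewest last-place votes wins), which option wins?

Last-place votes: Rahul 58, Omar 18, Fatima 41.
Omar is ranked last by the fewest voters, so Omar wins.

Omar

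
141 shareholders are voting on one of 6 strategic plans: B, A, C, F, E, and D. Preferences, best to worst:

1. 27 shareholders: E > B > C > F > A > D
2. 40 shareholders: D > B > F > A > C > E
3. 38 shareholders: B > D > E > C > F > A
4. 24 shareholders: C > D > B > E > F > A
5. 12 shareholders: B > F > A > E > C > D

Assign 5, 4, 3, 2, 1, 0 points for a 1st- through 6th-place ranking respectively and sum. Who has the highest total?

B

B: 27·4 + 40·4 + 38·5 + 24·3 + 12·5 = 590
A: 27·1 + 40·2 + 38·0 + 24·0 + 12·3 = 143
C: 27·3 + 40·1 + 38·2 + 24·5 + 12·1 = 329
F: 27·2 + 40·3 + 38·1 + 24·1 + 12·4 = 284
E: 27·5 + 40·0 + 38·3 + 24·2 + 12·2 = 321
D: 27·0 + 40·5 + 38·4 + 24·4 + 12·0 = 448
B has the highest Borda score (590).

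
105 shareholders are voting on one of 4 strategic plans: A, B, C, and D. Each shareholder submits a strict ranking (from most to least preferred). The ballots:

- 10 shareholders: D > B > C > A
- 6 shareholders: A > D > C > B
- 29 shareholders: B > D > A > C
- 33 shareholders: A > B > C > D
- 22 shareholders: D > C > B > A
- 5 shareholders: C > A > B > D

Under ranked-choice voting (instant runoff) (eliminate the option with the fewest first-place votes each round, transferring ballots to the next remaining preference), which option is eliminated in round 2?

B

Round 1: A 39, B 29, C 5, D 32. Eliminate C.
Round 2: A 44, B 29, D 32. Eliminate B.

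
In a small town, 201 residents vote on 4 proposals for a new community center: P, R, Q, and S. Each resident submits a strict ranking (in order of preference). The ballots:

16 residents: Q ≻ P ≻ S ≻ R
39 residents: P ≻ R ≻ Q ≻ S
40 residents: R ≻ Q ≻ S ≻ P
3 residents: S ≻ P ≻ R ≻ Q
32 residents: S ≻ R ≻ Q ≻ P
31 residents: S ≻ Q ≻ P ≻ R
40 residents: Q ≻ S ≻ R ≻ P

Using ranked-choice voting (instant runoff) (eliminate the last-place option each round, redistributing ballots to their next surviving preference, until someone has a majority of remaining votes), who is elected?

S

Round 1: P 39, R 40, Q 56, S 66. Eliminate P.
Round 2: R 79, Q 56, S 66. Eliminate Q.
Round 3: R 79, S 122. S has a majority.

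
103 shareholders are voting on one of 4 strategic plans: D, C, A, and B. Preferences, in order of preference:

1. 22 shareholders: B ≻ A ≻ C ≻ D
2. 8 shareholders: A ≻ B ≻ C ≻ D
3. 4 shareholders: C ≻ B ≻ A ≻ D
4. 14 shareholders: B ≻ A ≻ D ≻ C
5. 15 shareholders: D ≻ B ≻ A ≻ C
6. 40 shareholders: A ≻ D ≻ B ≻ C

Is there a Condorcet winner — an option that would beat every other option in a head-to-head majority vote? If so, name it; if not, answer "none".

none

Checking pairwise contests:
A beats D 88–15.
D beats C 69–34.
B beats A 55–48.
D beats B 55–48.
Every option loses at least one head-to-head, so there is no Condorcet winner.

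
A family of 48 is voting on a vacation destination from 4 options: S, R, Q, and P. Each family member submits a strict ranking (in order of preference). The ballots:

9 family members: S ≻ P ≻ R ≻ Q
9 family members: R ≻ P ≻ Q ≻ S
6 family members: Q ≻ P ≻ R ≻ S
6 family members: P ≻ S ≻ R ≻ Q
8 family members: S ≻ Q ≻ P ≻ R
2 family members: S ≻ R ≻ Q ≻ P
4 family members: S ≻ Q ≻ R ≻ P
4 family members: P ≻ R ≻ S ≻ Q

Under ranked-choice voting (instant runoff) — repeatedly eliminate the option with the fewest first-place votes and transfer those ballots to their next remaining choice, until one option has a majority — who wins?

Round 1: S 23, R 9, Q 6, P 10. Eliminate Q.
Round 2: S 23, R 9, P 16. Eliminate R.
Round 3: S 23, P 25. P has a majority.

P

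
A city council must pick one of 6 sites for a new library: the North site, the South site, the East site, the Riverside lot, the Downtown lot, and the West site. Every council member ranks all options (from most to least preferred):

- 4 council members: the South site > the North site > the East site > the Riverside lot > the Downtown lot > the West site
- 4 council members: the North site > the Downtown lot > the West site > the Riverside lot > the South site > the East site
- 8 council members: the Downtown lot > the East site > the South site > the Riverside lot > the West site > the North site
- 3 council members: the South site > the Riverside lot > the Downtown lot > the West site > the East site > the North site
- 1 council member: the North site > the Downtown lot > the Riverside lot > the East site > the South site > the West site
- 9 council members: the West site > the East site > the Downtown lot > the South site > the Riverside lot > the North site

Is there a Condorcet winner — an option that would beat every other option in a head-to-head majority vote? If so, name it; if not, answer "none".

the Downtown lot vs the North site: 20–9 for the Downtown lot.
the Downtown lot vs the South site: 22–7 for the Downtown lot.
the Downtown lot vs the East site: 16–13 for the Downtown lot.
the Downtown lot vs the Riverside lot: 22–7 for the Downtown lot.
the Downtown lot vs the West site: 20–9 for the Downtown lot.
the Downtown lot beats every other option head-to-head.

the Downtown lot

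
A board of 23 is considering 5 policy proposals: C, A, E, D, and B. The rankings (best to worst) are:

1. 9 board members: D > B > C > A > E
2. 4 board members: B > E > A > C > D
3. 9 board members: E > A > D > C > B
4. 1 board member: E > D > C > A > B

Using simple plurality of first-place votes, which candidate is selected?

First-place votes: C 0, A 0, E 10, D 9, B 4.
E has the most first-place votes.

E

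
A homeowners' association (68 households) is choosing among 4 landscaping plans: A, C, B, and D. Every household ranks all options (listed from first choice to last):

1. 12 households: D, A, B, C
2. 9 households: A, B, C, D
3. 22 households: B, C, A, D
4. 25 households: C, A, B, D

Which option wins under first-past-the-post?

C

First-place votes: A 9, C 25, B 22, D 12.
C has the most first-place votes.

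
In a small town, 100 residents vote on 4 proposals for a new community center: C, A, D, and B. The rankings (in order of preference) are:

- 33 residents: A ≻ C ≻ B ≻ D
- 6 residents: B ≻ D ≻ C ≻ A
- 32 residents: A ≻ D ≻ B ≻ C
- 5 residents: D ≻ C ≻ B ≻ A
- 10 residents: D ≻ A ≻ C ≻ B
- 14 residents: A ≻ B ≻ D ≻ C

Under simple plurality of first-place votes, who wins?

First-place votes: C 0, A 79, D 15, B 6.
A has the most first-place votes.

A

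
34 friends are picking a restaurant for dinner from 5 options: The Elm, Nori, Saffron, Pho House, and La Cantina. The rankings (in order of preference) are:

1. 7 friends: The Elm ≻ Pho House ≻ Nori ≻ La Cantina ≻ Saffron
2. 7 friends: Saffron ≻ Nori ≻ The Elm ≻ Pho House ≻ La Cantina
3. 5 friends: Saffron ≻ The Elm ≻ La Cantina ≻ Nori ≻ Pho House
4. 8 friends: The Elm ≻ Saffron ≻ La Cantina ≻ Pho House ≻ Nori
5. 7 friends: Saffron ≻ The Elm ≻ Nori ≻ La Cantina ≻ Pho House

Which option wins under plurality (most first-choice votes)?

First-place votes: The Elm 15, Nori 0, Saffron 19, Pho House 0, La Cantina 0.
Saffron has the most first-place votes.

Saffron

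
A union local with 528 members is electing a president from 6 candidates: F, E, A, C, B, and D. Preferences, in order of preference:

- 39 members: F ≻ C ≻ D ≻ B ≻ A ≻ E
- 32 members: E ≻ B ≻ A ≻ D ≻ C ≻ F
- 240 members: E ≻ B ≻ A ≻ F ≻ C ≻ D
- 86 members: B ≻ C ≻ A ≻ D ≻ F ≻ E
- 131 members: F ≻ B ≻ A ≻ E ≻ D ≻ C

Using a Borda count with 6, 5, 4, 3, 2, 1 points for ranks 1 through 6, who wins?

F: 39·6 + 32·1 + 240·3 + 86·2 + 131·6 = 1944
E: 39·1 + 32·6 + 240·6 + 86·1 + 131·3 = 2150
A: 39·2 + 32·4 + 240·4 + 86·4 + 131·4 = 2034
C: 39·5 + 32·2 + 240·2 + 86·5 + 131·1 = 1300
B: 39·3 + 32·5 + 240·5 + 86·6 + 131·5 = 2648
D: 39·4 + 32·3 + 240·1 + 86·3 + 131·2 = 1012
B has the highest Borda score (2648).

B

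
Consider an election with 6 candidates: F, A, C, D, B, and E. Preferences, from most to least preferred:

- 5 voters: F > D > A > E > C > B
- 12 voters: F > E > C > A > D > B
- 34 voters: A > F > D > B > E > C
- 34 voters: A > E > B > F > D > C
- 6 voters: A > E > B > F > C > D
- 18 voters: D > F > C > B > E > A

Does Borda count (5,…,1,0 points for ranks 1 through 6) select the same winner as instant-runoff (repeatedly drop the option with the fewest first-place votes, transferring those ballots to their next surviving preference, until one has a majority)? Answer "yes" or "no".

yes

Borda — scores: F 373, A 409, C 101, D 258, B 224, E 270. Winner: A.
Instant-runoff — R1 F 17, A 74, C 0, D 18, B 0, E 0 (A winner). Winner: A.
The two methods agree.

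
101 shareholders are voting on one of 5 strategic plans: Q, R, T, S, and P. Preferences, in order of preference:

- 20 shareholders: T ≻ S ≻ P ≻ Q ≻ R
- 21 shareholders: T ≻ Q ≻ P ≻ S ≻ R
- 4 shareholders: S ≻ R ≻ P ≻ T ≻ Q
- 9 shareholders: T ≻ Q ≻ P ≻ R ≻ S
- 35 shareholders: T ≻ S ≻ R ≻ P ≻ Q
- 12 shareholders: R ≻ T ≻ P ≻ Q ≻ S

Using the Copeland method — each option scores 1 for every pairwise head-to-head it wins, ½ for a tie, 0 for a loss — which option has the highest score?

T

Q: loses to R, T, S, and P → score 0.
R: beats Q and P; loses to T and S → score 2.
T: beats Q, R, S, and P → score 4.
S: beats Q, R, and P; loses to T → score 3.
P: beats Q; loses to R, T, and S → score 1.
T has the best pairwise record.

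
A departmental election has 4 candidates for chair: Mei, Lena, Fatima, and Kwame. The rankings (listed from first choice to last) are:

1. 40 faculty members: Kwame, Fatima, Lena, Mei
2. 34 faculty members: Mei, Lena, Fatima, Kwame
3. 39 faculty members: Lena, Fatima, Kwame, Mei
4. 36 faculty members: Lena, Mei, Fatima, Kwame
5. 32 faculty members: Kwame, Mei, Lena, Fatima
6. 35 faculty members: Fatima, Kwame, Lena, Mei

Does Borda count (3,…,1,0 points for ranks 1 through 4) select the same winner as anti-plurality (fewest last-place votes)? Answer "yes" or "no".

yes

Borda — scores: Mei 238, Lena 400, Fatima 333, Kwame 325. Winner: Lena.
Anti-plurality — last-place votes: Mei 114, Lena 0, Fatima 32, Kwame 70. Winner: Lena.
The two methods agree.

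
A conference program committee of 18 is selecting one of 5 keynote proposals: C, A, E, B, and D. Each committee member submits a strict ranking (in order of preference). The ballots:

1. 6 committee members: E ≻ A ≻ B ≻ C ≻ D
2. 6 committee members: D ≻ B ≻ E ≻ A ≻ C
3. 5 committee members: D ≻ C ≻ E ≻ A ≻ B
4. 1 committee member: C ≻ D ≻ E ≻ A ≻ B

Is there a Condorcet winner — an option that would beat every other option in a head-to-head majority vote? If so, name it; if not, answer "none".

D vs C: 11–7 for D.
D vs A: 12–6 for D.
D vs E: 12–6 for D.
D vs B: 12–6 for D.
D beats every other option head-to-head.

D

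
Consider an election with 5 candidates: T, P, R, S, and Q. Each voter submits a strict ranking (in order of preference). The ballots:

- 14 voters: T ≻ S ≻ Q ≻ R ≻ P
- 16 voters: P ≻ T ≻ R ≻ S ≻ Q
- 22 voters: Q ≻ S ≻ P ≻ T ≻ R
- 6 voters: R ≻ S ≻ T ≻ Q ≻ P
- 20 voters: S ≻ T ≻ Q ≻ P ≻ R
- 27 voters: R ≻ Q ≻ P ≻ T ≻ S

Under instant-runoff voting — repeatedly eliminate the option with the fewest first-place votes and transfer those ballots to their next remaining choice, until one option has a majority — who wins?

S

Round 1: T 14, P 16, R 33, S 20, Q 22. Eliminate T.
Round 2: P 16, R 33, S 34, Q 22. Eliminate P.
Round 3: R 49, S 34, Q 22. Eliminate Q.
Round 4: R 49, S 56. S has a majority.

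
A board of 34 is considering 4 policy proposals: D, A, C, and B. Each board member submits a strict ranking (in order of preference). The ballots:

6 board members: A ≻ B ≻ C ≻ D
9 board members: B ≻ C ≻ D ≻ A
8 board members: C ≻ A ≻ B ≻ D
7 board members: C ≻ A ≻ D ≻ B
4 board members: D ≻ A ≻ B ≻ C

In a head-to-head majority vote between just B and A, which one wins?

A

Voters preferring B to A: 9; preferring A to B: 25.
A wins the head-to-head.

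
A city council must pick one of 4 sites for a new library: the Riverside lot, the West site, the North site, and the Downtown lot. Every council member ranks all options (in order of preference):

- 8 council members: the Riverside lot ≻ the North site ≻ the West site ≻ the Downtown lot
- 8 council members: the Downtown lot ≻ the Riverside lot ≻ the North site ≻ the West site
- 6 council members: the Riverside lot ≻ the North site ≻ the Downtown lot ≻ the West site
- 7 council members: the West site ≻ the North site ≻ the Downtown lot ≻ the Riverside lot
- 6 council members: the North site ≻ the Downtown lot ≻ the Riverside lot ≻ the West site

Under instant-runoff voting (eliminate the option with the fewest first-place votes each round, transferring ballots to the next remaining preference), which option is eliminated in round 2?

Round 1: the Riverside lot 14, the West site 7, the North site 6, the Downtown lot 8. Eliminate the North site.
Round 2: the Riverside lot 14, the West site 7, the Downtown lot 14. Eliminate the West site.

the West site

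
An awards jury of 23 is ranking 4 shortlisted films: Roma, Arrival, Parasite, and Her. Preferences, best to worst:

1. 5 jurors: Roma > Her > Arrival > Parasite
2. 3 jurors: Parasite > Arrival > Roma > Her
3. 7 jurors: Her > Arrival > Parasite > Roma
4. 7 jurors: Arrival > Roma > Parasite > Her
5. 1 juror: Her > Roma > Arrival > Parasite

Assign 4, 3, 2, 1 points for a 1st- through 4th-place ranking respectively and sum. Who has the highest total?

Arrival

Roma: 5·4 + 3·2 + 7·1 + 7·3 + 1·3 = 57
Arrival: 5·2 + 3·3 + 7·3 + 7·4 + 1·2 = 70
Parasite: 5·1 + 3·4 + 7·2 + 7·2 + 1·1 = 46
Her: 5·3 + 3·1 + 7·4 + 7·1 + 1·4 = 57
Arrival has the highest Borda score (70).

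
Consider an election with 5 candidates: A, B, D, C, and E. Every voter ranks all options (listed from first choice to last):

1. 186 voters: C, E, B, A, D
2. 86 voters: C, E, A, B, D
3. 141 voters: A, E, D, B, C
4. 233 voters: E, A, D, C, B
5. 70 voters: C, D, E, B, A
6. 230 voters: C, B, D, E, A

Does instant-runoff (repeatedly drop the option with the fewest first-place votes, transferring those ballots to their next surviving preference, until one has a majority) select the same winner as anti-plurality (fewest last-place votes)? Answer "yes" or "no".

no

Instant-runoff — R1 A 141, B 0, D 0, C 572, E 233 (C winner). Winner: C.
Anti-plurality — last-place votes: A 300, B 233, D 272, C 141, E 0. Winner: E.
The two methods disagree.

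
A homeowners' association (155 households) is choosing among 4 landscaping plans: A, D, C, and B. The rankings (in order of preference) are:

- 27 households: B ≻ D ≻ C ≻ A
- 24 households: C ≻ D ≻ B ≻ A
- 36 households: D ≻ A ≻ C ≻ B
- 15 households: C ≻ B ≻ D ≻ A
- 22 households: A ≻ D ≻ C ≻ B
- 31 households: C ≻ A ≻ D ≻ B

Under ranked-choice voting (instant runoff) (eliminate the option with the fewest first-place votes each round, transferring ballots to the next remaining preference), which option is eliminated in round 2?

Round 1: A 22, D 36, C 70, B 27. Eliminate A.
Round 2: D 58, C 70, B 27. Eliminate B.

B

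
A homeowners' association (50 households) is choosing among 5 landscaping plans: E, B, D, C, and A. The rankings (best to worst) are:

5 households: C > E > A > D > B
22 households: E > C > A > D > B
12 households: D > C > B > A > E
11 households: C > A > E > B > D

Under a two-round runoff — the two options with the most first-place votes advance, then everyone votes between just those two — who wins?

C

Round 1 first-place votes: E 22, B 0, D 12, C 16, A 0.
E and C advance.
Runoff: E is preferred to C by 22 voters; C by 28.
C wins the runoff.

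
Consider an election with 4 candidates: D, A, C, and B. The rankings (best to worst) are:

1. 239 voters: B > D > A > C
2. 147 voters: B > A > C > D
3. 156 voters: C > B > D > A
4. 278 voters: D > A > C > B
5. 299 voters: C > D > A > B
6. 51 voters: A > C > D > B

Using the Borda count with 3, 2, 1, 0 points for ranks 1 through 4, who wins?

D: 239·2 + 147·0 + 156·1 + 278·3 + 299·2 + 51·1 = 2117
A: 239·1 + 147·2 + 156·0 + 278·2 + 299·1 + 51·3 = 1541
C: 239·0 + 147·1 + 156·3 + 278·1 + 299·3 + 51·2 = 1892
B: 239·3 + 147·3 + 156·2 + 278·0 + 299·0 + 51·0 = 1470
D has the highest Borda score (2117).

D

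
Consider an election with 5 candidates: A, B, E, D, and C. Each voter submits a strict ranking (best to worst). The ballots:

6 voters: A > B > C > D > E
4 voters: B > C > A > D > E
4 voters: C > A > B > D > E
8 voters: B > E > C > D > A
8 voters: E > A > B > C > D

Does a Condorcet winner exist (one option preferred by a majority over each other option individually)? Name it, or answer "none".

none

Checking pairwise contests:
E beats A 16–14.
A beats B 18–12.
B beats E 22–8.
A beats D 22–8.
B beats C 26–4.
Every option loses at least one head-to-head, so there is no Condorcet winner.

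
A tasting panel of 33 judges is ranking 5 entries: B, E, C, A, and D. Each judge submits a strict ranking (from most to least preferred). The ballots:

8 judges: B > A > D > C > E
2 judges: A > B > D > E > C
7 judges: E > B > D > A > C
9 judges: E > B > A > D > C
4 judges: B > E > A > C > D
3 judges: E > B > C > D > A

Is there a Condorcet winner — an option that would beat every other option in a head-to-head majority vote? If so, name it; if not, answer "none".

E vs B: 19–14 for E.
E vs C: 25–8 for E.
E vs A: 23–10 for E.
E vs D: 23–10 for E.
E beats every other option head-to-head.

E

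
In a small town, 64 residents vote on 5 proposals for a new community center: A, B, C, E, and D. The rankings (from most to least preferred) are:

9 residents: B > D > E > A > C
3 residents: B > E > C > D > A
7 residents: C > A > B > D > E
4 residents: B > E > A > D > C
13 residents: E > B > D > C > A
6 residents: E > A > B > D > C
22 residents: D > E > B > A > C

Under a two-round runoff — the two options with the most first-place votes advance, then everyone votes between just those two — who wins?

D

Round 1 first-place votes: A 0, B 16, C 7, E 19, D 22.
D and E advance.
Runoff: D is preferred to E by 38 voters; E by 26.
D wins the runoff.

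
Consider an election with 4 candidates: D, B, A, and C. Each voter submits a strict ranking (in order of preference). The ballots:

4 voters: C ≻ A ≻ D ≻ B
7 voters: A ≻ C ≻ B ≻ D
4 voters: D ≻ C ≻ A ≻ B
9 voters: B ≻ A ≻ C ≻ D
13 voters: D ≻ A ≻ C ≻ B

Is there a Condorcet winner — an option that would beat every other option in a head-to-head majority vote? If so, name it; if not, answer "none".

A

A vs D: 20–17 for A.
A vs B: 28–9 for A.
A vs C: 29–8 for A.
A beats every other option head-to-head.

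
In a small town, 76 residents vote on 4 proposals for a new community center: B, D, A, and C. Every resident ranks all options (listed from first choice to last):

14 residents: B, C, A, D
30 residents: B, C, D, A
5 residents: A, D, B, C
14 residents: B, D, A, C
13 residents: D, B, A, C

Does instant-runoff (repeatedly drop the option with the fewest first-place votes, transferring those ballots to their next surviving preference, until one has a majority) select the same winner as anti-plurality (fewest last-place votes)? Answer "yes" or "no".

yes

Instant-runoff — R1 B 58, D 13, A 5, C 0 (B winner). Winner: B.
Anti-plurality — last-place votes: B 0, D 14, A 30, C 32. Winner: B.
The two methods agree.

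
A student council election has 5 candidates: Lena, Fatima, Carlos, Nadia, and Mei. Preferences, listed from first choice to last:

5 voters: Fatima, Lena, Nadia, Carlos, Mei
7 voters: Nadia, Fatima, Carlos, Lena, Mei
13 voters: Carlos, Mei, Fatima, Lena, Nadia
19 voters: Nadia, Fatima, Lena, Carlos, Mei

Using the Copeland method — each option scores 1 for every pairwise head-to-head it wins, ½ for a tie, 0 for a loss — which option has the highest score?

Nadia

Lena: beats Carlos and Mei; loses to Fatima and Nadia → score 2.
Fatima: beats Lena, Carlos, and Mei; loses to Nadia → score 3.
Carlos: beats Mei; loses to Lena, Fatima, and Nadia → score 1.
Nadia: beats Lena, Fatima, Carlos, and Mei → score 4.
Mei: loses to Lena, Fatima, Carlos, and Nadia → score 0.
Nadia has the best pairwise record.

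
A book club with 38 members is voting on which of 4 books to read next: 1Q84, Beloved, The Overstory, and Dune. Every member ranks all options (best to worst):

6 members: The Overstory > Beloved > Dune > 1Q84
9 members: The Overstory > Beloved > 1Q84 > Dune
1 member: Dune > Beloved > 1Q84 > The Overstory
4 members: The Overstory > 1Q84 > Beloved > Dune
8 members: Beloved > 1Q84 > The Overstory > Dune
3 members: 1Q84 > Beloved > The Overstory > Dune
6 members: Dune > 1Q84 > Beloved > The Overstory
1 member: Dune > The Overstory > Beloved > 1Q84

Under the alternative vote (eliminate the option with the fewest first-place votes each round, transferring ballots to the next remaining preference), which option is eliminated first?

1Q84

Round 1: 1Q84 3, Beloved 8, The Overstory 19, Dune 8. Eliminate 1Q84.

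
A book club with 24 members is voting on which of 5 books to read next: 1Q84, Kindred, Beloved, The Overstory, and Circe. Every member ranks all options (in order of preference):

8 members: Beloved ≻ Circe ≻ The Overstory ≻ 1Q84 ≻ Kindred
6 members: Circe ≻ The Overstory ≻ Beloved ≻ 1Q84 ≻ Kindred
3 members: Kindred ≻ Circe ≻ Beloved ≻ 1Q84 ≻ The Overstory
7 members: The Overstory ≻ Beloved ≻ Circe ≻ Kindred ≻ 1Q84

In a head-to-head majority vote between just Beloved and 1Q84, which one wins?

Voters preferring Beloved to 1Q84: 24; preferring 1Q84 to Beloved: 0.
Beloved wins the head-to-head.

Beloved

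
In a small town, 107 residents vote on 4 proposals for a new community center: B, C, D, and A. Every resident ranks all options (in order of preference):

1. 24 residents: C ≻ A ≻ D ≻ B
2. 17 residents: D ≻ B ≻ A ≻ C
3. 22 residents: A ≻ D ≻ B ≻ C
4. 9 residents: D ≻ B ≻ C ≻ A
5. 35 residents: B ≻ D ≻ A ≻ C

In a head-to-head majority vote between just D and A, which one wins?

D

Voters preferring D to A: 61; preferring A to D: 46.
D wins the head-to-head.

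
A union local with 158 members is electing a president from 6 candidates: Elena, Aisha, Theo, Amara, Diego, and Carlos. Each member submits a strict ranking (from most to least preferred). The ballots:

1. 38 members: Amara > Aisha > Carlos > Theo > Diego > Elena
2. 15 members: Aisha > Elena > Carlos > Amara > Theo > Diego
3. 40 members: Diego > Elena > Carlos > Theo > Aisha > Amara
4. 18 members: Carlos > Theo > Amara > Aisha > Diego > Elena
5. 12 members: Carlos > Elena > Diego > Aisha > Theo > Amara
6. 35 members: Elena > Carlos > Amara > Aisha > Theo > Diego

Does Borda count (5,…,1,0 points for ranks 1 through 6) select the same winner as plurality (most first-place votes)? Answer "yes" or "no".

Borda — scores: Elena 443, Aisha 397, Theo 290, Amara 379, Diego 292, Carlos 569. Winner: Carlos.
Plurality — first-place votes: Elena 35, Aisha 15, Theo 0, Amara 38, Diego 40, Carlos 30. Winner: Diego.
The two methods disagree.

no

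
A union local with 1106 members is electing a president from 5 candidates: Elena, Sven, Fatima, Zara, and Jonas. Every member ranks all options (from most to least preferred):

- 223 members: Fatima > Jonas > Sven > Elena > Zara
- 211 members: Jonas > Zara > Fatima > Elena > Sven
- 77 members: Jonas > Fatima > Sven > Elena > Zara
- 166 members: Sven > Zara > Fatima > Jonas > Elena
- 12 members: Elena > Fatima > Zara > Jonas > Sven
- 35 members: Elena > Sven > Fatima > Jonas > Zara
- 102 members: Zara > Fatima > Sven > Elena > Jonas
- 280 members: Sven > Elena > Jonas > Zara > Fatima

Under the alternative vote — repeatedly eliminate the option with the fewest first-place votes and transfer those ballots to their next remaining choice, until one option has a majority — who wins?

Round 1: Elena 47, Sven 446, Fatima 223, Zara 102, Jonas 288. Eliminate Elena.
Round 2: Sven 481, Fatima 235, Zara 102, Jonas 288. Eliminate Zara.
Round 3: Sven 481, Fatima 337, Jonas 288. Eliminate Jonas.
Round 4: Sven 481, Fatima 625. Fatima has a majority.

Fatima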